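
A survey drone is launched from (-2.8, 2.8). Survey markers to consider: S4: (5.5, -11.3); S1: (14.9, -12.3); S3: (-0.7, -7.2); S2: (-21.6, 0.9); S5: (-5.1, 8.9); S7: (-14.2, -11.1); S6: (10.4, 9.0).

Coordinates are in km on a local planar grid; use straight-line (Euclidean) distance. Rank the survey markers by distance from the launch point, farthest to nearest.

S1, S2, S7, S4, S6, S3, S5

Distances from the launch point:
S1 (14.9, -12.3): 23.3 km
S2 (-21.6, 0.9): 18.9 km
S7 (-14.2, -11.1): 18.0 km
S4 (5.5, -11.3): 16.4 km
S6 (10.4, 9.0): 14.6 km
S3 (-0.7, -7.2): 10.2 km
S5 (-5.1, 8.9): 6.5 km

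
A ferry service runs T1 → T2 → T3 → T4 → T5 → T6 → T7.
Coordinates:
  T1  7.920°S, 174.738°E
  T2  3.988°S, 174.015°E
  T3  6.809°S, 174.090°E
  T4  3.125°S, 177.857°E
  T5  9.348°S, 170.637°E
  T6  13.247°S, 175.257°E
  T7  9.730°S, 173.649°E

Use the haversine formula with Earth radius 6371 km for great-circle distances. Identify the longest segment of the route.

Leg distances:
T1→T2: 444.5 km
T2→T3: 313.8 km
T3→T4: 584.7 km
T4→T5: 1056.0 km
T5→T6: 664.6 km
T6→T7: 428.5 km
The longest leg is T4–T5 at 1056.0 km.

T4–T5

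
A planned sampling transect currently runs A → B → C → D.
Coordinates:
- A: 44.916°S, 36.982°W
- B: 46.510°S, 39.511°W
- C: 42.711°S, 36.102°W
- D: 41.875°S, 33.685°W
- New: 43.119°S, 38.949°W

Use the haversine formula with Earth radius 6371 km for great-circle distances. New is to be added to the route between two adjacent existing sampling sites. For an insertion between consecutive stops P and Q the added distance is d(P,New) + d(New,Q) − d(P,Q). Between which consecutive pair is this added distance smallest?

Added distance for inserting New between each consecutive pair:
A–B: 369.4 km
B–C: 114.7 km
C–D: 469.9 km
Smallest added distance is 114.7 km, inserting between B and C.

between B and C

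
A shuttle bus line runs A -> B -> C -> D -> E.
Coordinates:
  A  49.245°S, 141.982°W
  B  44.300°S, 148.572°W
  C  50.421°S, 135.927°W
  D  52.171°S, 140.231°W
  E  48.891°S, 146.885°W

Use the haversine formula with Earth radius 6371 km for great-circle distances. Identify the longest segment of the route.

B–C

Leg distances:
A→B: 743.9 km
B→C: 1168.1 km
C→D: 356.9 km
D→E: 594.8 km
The longest leg is B–C at 1168.1 km.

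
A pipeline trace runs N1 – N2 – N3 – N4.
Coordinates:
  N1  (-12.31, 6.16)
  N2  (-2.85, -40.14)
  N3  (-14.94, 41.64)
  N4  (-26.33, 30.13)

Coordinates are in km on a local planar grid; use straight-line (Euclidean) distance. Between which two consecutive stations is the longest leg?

Leg distances:
N1→N2: 47.3 km
N2→N3: 82.7 km
N3→N4: 16.2 km
The longest leg is N2–N3 at 82.7 km.

N2–N3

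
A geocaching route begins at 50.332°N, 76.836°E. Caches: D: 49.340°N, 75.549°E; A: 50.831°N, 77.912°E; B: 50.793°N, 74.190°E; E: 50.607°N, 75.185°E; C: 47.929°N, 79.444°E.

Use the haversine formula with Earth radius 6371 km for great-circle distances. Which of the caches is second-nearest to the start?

E

Distance to each, sorted:
A: 94.1 km
E: 120.8 km
D: 143.8 km
B: 193.8 km
C: 327.7 km
The second-nearest is E at 120.8 km.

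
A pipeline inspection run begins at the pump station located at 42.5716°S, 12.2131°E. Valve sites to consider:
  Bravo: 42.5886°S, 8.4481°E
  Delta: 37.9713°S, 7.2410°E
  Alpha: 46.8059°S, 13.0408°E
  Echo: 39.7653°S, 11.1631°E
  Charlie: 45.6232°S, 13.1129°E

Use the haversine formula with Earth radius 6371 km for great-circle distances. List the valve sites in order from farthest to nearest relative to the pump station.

Computing each great-circle distance from 42.5716°S, 12.2131°E:
Delta 37.9713°S, 7.2410°E: 662.8 km
Alpha 46.8059°S, 13.0408°E: 475.3 km
Charlie 45.6232°S, 13.1129°E: 346.8 km
Echo 39.7653°S, 11.1631°E: 324.2 km
Bravo 42.5886°S, 8.4481°E: 308.2 km

Delta, Alpha, Charlie, Echo, Bravo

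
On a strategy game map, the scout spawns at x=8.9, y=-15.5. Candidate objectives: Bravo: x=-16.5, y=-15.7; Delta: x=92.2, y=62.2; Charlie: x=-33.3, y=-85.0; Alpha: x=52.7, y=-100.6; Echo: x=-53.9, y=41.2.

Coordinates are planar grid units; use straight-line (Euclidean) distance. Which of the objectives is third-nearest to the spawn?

Echo

Distance to each, sorted:
Bravo: 25.4
Charlie: 81.3
Echo: 84.6
Alpha: 95.7
Delta: 113.9
The third-nearest is Echo at 84.6.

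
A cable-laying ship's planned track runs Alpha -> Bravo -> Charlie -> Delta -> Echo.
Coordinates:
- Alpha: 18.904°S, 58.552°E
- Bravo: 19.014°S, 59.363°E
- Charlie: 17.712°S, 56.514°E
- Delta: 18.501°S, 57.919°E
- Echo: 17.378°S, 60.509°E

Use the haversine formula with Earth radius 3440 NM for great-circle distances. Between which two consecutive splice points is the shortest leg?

Alpha–Bravo

Leg distances:
Alpha→Bravo: 46.5 NM
Bravo→Charlie: 180.2 NM
Charlie→Delta: 93.1 NM
Delta→Echo: 162.6 NM
The shortest leg is Alpha–Bravo at 46.5 NM.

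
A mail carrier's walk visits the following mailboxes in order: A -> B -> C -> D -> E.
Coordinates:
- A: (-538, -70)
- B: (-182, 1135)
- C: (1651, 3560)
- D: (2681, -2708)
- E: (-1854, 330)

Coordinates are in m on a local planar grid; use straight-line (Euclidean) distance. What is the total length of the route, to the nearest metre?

Leg distances:
A→B: 1256.5 m  (cumulative 1256.5 m)
B→C: 3039.8 m  (cumulative 4296.3 m)
C→D: 6352.1 m  (cumulative 10648.4 m)
D→E: 5458.5 m  (cumulative 16106.9 m)
Total route length ≈ 16107 m.

16107 m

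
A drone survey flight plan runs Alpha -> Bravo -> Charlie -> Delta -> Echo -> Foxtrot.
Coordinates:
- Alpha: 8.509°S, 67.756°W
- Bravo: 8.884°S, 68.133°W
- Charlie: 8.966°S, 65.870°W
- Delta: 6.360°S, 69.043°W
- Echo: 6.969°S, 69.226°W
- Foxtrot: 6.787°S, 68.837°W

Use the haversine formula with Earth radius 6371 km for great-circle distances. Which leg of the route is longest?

Leg distances:
Alpha→Bravo: 58.8 km
Bravo→Charlie: 248.8 km
Charlie→Delta: 454.1 km
Delta→Echo: 70.7 km
Echo→Foxtrot: 47.5 km
The longest leg is Charlie–Delta at 454.1 km.

Charlie–Delta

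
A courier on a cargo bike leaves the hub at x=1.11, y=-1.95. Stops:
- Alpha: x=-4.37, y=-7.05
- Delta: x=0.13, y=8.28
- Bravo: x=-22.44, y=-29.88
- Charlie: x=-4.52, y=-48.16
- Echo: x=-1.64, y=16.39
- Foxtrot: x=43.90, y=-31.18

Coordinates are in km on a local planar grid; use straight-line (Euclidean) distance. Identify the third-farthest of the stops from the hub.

Bravo

Distances from the hub (x=1.11, y=-1.95):
Foxtrot: 51.8 km
Charlie: 46.6 km
Bravo: 36.5 km
Echo: 18.5 km
Delta: 10.3 km
Alpha: 7.5 km
The third-farthest is Bravo at 36.5 km.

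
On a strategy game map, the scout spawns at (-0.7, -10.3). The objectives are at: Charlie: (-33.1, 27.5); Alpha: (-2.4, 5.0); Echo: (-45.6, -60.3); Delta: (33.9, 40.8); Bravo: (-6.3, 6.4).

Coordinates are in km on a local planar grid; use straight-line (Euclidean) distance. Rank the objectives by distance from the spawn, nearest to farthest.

Alpha, Bravo, Charlie, Delta, Echo

Distances from the spawn:
Alpha (-2.4, 5.0): 15.4 km
Bravo (-6.3, 6.4): 17.6 km
Charlie (-33.1, 27.5): 49.8 km
Delta (33.9, 40.8): 61.7 km
Echo (-45.6, -60.3): 67.2 km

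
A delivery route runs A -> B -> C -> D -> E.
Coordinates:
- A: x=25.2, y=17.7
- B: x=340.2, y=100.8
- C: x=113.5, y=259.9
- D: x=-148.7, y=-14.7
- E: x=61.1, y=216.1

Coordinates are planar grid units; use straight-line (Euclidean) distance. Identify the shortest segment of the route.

B–C

Leg distances:
A→B: 325.8
B→C: 277.0
C→D: 379.7
D→E: 311.9
The shortest leg is B–C at 277.0.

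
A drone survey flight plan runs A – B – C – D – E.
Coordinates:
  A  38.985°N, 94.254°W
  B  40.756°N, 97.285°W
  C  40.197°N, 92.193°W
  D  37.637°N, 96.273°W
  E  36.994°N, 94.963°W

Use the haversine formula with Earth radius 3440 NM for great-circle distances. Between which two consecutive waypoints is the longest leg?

Leg distances:
A→B: 175.5 NM
B→C: 234.9 NM
C→D: 244.8 NM
D→E: 73.5 NM
The longest leg is C–D at 244.8 NM.

C–D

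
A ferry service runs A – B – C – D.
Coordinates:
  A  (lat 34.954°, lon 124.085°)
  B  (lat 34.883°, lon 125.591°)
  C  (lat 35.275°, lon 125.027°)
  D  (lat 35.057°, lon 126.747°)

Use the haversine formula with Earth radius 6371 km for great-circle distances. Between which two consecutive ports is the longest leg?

C–D

Leg distances:
A→B: 137.5 km
B→C: 67.3 km
C→D: 158.2 km
The longest leg is C–D at 158.2 km.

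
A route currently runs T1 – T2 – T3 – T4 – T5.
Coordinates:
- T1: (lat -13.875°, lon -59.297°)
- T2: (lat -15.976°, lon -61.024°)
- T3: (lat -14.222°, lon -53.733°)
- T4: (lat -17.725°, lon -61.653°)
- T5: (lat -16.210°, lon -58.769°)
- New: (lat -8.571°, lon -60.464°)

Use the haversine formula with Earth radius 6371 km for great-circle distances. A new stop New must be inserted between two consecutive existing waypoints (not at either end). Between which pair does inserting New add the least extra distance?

between T2 and T3

Added distance for inserting New between each consecutive pair:
T1–T2: 1130.6 km
T2–T3: 984.8 km
T3–T4: 1059.9 km
T4–T5: 1545.1 km
Smallest added distance is 984.8 km, inserting between T2 and T3.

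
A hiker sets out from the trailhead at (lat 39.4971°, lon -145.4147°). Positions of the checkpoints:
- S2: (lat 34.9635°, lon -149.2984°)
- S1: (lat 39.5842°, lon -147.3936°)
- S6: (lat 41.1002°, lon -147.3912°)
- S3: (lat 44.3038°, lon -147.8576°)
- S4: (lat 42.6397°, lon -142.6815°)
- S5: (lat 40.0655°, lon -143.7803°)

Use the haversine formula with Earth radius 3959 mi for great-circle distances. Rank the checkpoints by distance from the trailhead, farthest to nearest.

Computing each great-circle distance from (lat 39.4971°, lon -145.4147°):
S2 (lat 34.9635°, lon -149.2984°): 379.1 mi
S3 (lat 44.3038°, lon -147.8576°): 355.1 mi
S4 (lat 42.6397°, lon -142.6815°): 259.6 mi
S6 (lat 41.1002°, lon -147.3912°): 152.0 mi
S1 (lat 39.5842°, lon -147.3936°): 105.6 mi
S5 (lat 40.0655°, lon -143.7803°): 95.3 mi

S2, S3, S4, S6, S1, S5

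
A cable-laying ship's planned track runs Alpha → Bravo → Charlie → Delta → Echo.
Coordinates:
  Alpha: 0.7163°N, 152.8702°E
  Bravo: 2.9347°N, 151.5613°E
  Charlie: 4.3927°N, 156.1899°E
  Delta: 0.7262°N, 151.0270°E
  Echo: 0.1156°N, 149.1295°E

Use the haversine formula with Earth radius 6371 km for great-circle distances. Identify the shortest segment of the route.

Leg distances:
Alpha→Bravo: 286.4 km
Bravo→Charlie: 538.6 km
Charlie→Delta: 703.6 km
Delta→Echo: 221.6 km
The shortest leg is Delta–Echo at 221.6 km.

Delta–Echo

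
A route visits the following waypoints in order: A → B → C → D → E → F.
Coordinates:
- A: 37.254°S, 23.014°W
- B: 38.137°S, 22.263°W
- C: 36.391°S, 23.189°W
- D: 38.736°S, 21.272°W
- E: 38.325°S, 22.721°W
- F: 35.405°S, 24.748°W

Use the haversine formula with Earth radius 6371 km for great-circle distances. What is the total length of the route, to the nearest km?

1145 km

Leg distances:
A→B: 118.3 km  (cumulative 118.3 km)
B→C: 210.7 km  (cumulative 329.1 km)
C→D: 310.7 km  (cumulative 639.8 km)
D→E: 134.1 km  (cumulative 773.8 km)
E→F: 371.4 km  (cumulative 1145.2 km)
Total route length ≈ 1145 km.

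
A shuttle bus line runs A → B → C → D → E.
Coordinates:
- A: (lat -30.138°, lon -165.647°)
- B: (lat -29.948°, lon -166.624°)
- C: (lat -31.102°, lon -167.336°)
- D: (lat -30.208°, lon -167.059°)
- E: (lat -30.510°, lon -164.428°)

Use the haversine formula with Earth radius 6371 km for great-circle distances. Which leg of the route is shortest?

Leg distances:
A→B: 96.4 km
B→C: 145.3 km
C→D: 102.9 km
D→E: 254.7 km
The shortest leg is A–B at 96.4 km.

A–B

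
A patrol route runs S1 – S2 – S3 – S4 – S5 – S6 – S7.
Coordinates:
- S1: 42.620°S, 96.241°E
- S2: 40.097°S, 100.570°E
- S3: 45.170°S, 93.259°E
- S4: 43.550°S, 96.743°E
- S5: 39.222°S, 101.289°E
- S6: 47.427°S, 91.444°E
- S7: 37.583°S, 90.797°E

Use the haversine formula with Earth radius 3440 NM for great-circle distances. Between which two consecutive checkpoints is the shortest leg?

S3–S4

Leg distances:
S1→S2: 246.9 NM
S2→S3: 443.6 NM
S3→S4: 178.4 NM
S4→S5: 330.7 NM
S5→S6: 652.8 NM
S6→S7: 591.7 NM
The shortest leg is S3–S4 at 178.4 NM.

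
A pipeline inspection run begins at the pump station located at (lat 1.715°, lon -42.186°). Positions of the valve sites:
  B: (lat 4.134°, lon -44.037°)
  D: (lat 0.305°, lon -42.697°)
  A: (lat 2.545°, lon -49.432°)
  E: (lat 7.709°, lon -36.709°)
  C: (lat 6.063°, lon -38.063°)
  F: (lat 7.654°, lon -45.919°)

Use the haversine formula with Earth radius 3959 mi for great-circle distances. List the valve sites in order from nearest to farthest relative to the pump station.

D, B, C, F, A, E

Computing each great-circle distance from (lat 1.715°, lon -42.186°):
D (lat 0.305°, lon -42.697°): 103.6 mi
B (lat 4.134°, lon -44.037°): 210.4 mi
C (lat 6.063°, lon -38.063°): 413.5 mi
F (lat 7.654°, lon -45.919°): 484.2 mi
A (lat 2.545°, lon -49.432°): 503.6 mi
E (lat 7.709°, lon -36.709°): 560.1 mi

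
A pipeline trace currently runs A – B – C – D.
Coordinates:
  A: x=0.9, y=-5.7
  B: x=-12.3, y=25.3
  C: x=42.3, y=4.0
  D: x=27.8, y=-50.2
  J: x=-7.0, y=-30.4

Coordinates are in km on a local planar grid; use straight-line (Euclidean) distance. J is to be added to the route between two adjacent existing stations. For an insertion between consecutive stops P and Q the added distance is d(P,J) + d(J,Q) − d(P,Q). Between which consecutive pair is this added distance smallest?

between C and D

Added distance for inserting J between each consecutive pair:
A–B: 48.2 km
B–C: 57.5 km
C–D: 44.0 km
Smallest added distance is 44.0 km, inserting between C and D.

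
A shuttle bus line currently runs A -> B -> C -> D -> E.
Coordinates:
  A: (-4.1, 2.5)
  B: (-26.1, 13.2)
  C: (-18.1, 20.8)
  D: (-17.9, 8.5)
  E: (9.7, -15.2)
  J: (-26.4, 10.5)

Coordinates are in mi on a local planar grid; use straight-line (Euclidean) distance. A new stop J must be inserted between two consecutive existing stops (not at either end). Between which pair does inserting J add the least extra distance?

Added distance for inserting J between each consecutive pair:
A–B: 1.9 mi
B–C: 4.9 mi
C–D: 9.7 mi
D–E: 16.7 mi
Smallest added distance is 1.9 mi, inserting between A and B.

between A and B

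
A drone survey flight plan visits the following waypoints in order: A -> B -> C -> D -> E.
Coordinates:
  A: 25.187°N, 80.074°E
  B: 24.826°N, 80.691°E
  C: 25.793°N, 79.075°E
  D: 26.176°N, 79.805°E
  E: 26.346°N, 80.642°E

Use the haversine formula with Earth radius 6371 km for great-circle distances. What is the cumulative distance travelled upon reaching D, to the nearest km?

353 km

Leg distances:
A→B: 74.0 km  (cumulative 74.0 km)
B→C: 194.8 km  (cumulative 268.8 km)
C→D: 84.5 km  (cumulative 353.3 km)
Cumulative distance at D ≈ 353 km.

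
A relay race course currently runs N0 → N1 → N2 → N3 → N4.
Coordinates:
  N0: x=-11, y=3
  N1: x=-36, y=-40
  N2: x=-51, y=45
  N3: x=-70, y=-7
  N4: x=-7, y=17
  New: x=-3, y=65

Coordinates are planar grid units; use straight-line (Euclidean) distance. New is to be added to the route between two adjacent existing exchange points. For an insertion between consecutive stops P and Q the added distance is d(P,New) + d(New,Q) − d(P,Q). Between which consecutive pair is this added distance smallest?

between N1 and N2

Added distance for inserting New between each consecutive pair:
N0–N1: 122.8
N1–N2: 75.8
N2–N3: 95.0
N3–N4: 79.1
Smallest added distance is 75.8, inserting between N1 and N2.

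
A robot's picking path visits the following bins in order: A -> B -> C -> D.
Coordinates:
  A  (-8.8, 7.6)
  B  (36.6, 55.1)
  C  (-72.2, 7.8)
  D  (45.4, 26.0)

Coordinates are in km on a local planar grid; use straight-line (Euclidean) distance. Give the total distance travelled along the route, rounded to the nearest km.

Leg distances:
A→B: 65.7 km  (cumulative 65.7 km)
B→C: 118.6 km  (cumulative 184.3 km)
C→D: 119.0 km  (cumulative 303.3 km)
Total route length ≈ 303 km.

303 km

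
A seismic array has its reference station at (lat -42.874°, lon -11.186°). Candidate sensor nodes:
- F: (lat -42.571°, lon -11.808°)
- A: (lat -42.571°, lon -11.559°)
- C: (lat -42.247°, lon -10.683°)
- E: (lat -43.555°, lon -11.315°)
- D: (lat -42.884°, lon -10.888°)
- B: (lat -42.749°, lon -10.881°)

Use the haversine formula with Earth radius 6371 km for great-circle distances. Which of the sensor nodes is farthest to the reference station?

C

Distances from the reference station ((lat -42.874°, lon -11.186°)):
C: 81.0 km
E: 76.4 km
F: 61.0 km
A: 45.4 km
B: 28.5 km
D: 24.3 km
The farthest is C at 81.0 km.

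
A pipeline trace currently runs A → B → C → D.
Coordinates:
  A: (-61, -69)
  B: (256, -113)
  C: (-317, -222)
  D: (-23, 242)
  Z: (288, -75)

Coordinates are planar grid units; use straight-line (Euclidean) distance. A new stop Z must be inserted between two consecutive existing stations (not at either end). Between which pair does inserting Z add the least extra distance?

between A and B

Added distance for inserting Z between each consecutive pair:
A–B: 78.7
B–C: 89.0
C–D: 517.4
Smallest added distance is 78.7, inserting between A and B.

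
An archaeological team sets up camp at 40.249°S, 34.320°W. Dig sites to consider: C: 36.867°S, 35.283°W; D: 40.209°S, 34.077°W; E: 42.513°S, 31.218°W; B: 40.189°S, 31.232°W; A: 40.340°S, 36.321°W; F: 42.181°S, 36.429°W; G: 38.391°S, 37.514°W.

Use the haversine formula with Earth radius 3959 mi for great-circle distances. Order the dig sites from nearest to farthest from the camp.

D, A, B, F, G, E, C

Distance from the camp at 40.249°S, 34.320°W to each:
D 40.209°S, 34.077°W: 13.1 mi
A 40.340°S, 36.321°W: 105.6 mi
B 40.189°S, 31.232°W: 163.0 mi
F 42.181°S, 36.429°W: 172.7 mi
G 38.391°S, 37.514°W: 213.6 mi
E 42.513°S, 31.218°W: 224.3 mi
C 36.867°S, 35.283°W: 239.4 mi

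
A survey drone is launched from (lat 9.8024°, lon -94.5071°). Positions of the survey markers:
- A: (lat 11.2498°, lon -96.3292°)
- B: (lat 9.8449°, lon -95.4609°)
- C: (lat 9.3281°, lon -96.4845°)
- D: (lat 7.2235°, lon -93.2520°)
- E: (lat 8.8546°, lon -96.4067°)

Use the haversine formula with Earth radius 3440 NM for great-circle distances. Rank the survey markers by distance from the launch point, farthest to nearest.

Distances from the launch point:
D (lat 7.2235°, lon -93.2520°): 171.8 NM
A (lat 11.2498°, lon -96.3292°): 138.3 NM
E (lat 8.8546°, lon -96.4067°): 126.1 NM
C (lat 9.3281°, lon -96.4845°): 120.5 NM
B (lat 9.8449°, lon -95.4609°): 56.5 NM

D, A, E, C, B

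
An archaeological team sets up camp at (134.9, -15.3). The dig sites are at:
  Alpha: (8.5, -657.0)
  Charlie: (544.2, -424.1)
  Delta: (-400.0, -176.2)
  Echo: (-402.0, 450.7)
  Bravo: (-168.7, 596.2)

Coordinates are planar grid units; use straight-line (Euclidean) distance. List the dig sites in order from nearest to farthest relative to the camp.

Delta, Charlie, Alpha, Bravo, Echo

Distance from the camp at (134.9, -15.3) to each:
Delta (-400.0, -176.2): 558.6
Charlie (544.2, -424.1): 578.5
Alpha (8.5, -657.0): 654.0
Bravo (-168.7, 596.2): 682.7
Echo (-402.0, 450.7): 710.9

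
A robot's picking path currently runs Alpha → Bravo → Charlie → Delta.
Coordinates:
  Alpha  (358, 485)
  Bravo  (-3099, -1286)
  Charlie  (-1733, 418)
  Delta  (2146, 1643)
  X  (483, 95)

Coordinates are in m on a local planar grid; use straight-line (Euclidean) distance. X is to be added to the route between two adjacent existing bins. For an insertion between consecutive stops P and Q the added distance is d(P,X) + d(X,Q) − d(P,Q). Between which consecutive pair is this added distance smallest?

between Alpha and Bravo

Added distance for inserting X between each consecutive pair:
Alpha–Bravo: 364.3 m
Bravo–Charlie: 3894.5 m
Charlie–Delta: 443.6 m
Smallest added distance is 364.3 m, inserting between Alpha and Bravo.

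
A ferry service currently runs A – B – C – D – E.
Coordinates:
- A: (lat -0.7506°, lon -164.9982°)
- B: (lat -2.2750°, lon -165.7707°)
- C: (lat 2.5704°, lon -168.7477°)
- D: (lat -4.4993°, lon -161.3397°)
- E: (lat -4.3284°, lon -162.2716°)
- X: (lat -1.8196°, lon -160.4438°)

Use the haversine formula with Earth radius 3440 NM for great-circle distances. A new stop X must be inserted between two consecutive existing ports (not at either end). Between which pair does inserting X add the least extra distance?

between C and D

Added distance for inserting X between each consecutive pair:
A–B: 499.0 NM
B–C: 543.2 NM
C–D: 118.9 NM
D–E: 299.2 NM
Smallest added distance is 118.9 NM, inserting between C and D.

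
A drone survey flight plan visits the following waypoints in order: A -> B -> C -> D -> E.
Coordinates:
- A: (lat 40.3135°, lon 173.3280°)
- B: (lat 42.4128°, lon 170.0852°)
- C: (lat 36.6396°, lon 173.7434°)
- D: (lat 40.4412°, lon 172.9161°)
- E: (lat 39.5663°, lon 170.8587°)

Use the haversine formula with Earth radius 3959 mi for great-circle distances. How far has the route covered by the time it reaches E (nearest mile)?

Leg distances:
A→B: 222.1 mi  (cumulative 222.1 mi)
B→C: 443.9 mi  (cumulative 666.0 mi)
C→D: 266.5 mi  (cumulative 932.4 mi)
D→E: 124.5 mi  (cumulative 1057.0 mi)
Cumulative distance at E ≈ 1057 mi.

1057 mi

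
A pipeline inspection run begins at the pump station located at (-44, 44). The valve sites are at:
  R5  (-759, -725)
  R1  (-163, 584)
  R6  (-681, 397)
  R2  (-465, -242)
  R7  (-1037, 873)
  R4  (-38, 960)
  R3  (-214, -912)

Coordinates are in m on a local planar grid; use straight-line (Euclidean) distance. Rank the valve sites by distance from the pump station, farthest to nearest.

Distance from the pump station at (-44, 44) to each:
R7 (-1037, 873): 1293.6 m
R5 (-759, -725): 1050.0 m
R3 (-214, -912): 971.0 m
R4 (-38, 960): 916.0 m
R6 (-681, 397): 728.3 m
R1 (-163, 584): 553.0 m
R2 (-465, -242): 509.0 m

R7, R5, R3, R4, R6, R1, R2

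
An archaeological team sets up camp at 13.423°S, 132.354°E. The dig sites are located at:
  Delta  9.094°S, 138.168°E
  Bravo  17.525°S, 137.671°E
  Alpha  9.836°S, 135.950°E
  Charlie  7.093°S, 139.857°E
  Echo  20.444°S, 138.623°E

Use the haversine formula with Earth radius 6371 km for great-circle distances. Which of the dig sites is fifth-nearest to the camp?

Charlie

Distances from the camp (13.423°S, 132.354°E):
Alpha: 558.9 km
Bravo: 729.7 km
Delta: 795.9 km
Echo: 1026.4 km
Charlie: 1081.0 km
The fifth-nearest is Charlie at 1081.0 km.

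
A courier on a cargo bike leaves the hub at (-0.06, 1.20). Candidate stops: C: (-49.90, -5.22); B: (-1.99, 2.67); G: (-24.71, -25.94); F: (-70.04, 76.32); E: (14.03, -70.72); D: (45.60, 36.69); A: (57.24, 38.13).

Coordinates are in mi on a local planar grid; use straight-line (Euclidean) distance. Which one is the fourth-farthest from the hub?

D

Distance to each, sorted:
F: 102.7 mi
E: 73.3 mi
A: 68.2 mi
D: 57.8 mi
C: 50.3 mi
G: 36.7 mi
B: 2.4 mi
The fourth-farthest is D at 57.8 mi.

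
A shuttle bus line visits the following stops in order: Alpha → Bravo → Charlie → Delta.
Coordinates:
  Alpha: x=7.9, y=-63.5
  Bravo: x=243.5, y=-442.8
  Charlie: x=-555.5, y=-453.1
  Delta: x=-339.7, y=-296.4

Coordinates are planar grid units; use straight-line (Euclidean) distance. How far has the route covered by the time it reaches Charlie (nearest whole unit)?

Leg distances:
Alpha→Bravo: 446.5  (cumulative 446.5)
Bravo→Charlie: 799.1  (cumulative 1245.6)
Cumulative distance at Charlie ≈ 1246.

1246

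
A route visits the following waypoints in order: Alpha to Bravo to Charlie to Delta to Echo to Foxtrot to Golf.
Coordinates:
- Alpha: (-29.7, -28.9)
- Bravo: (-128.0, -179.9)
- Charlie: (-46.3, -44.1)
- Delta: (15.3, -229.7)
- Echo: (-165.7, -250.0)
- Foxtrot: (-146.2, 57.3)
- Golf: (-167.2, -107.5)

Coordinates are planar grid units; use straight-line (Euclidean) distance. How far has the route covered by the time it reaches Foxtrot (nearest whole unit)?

1024

Leg distances:
Alpha→Bravo: 180.2  (cumulative 180.2)
Bravo→Charlie: 158.5  (cumulative 338.7)
Charlie→Delta: 195.6  (cumulative 534.2)
Delta→Echo: 182.1  (cumulative 716.3)
Echo→Foxtrot: 307.9  (cumulative 1024.3)
Cumulative distance at Foxtrot ≈ 1024.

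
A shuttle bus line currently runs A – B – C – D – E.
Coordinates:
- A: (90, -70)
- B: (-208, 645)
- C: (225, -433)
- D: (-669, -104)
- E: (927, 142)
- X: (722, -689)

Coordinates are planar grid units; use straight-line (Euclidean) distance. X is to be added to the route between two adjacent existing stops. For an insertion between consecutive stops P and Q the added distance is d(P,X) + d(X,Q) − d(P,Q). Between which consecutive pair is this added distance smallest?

between D and E

Added distance for inserting X between each consecutive pair:
A–B: 1736.2
B–C: 1023.5
C–D: 1115.4
D–E: 750.1
Smallest added distance is 750.1, inserting between D and E.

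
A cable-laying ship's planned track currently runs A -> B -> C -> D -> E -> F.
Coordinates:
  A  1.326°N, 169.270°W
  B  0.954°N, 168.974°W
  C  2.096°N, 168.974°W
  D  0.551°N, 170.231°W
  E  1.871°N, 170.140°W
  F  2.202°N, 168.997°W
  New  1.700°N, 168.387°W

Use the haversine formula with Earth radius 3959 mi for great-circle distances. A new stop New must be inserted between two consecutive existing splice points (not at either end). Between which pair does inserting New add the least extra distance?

Added distance for inserting New between each consecutive pair:
A–B: 99.0 mi
B–C: 35.6 mi
C–D: 61.4 mi
D–E: 180.3 mi
E–F: 94.0 mi
Smallest added distance is 35.6 mi, inserting between B and C.

between B and C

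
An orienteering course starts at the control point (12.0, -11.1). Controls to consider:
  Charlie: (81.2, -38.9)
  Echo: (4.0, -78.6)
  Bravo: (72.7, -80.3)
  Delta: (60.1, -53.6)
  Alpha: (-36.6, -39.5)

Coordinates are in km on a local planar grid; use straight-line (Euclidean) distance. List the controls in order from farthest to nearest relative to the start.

Bravo, Charlie, Echo, Delta, Alpha

Distances from the start:
Bravo (72.7, -80.3): 92.0 km
Charlie (81.2, -38.9): 74.6 km
Echo (4.0, -78.6): 68.0 km
Delta (60.1, -53.6): 64.2 km
Alpha (-36.6, -39.5): 56.3 km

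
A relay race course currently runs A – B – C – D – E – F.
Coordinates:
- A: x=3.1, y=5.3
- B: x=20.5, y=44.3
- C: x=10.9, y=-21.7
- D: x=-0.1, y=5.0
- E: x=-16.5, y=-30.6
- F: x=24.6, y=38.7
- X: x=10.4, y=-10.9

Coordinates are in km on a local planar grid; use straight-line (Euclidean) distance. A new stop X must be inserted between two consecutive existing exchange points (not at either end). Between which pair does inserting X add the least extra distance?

between B and C

Added distance for inserting X between each consecutive pair:
A–B: 31.2 km
B–C: 0.2 km
C–D: 1.0 km
D–E: 13.2 km
E–F: 4.4 km
Smallest added distance is 0.2 km, inserting between B and C.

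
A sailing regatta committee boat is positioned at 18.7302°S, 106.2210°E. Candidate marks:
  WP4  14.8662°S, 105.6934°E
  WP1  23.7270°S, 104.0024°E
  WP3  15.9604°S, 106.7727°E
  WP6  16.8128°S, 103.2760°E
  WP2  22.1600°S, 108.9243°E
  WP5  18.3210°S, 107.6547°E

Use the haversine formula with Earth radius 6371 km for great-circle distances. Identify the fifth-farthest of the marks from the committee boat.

Distance to each, sorted:
WP1: 601.3 km
WP2: 474.1 km
WP4: 433.3 km
WP6: 377.7 km
WP3: 313.5 km
WP5: 157.9 km
The fifth-farthest is WP3 at 313.5 km.

WP3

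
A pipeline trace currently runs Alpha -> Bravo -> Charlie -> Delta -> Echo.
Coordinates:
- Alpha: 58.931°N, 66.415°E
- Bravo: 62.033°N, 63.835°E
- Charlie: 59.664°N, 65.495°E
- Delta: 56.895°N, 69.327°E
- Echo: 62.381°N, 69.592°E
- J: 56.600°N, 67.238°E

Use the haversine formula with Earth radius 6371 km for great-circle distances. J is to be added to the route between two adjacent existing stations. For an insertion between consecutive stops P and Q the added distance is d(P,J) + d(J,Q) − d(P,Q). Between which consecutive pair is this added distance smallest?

between Charlie and Delta

Added distance for inserting J between each consecutive pair:
Alpha–Bravo: 525.1 km
Bravo–Charlie: 711.4 km
Charlie–Delta: 106.6 km
Delta–Echo: 177.6 km
Smallest added distance is 106.6 km, inserting between Charlie and Delta.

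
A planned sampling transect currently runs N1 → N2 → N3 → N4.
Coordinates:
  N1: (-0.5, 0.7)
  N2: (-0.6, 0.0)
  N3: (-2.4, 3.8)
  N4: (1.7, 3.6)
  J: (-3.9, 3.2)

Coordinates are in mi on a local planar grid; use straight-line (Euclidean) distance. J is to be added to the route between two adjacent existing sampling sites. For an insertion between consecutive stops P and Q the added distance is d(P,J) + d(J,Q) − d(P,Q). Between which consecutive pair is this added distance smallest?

Added distance for inserting J between each consecutive pair:
N1–N2: 8.1 mi
N2–N3: 2.0 mi
N3–N4: 3.1 mi
Smallest added distance is 2.0 mi, inserting between N2 and N3.

between N2 and N3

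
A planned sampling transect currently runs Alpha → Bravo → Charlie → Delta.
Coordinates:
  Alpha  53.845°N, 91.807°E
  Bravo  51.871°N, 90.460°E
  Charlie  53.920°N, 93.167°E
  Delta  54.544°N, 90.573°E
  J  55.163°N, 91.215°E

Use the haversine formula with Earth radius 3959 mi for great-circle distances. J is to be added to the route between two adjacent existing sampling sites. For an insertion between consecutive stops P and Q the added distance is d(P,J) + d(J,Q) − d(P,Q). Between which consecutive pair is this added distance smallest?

Added distance for inserting J between each consecutive pair:
Alpha–Bravo: 176.2 mi
Bravo–Charlie: 164.7 mi
Charlie–Delta: 52.7 mi
Smallest added distance is 52.7 mi, inserting between Charlie and Delta.

between Charlie and Delta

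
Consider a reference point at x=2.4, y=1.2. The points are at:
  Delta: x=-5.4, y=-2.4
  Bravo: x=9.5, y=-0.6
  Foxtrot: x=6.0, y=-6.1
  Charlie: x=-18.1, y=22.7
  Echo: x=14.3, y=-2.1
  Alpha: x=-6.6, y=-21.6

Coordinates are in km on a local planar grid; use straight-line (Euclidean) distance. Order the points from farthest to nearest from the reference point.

Charlie, Alpha, Echo, Delta, Foxtrot, Bravo

Distances from the reference point:
Charlie x=-18.1, y=22.7: 29.7 km
Alpha x=-6.6, y=-21.6: 24.5 km
Echo x=14.3, y=-2.1: 12.3 km
Delta x=-5.4, y=-2.4: 8.6 km
Foxtrot x=6.0, y=-6.1: 8.1 km
Bravo x=9.5, y=-0.6: 7.3 km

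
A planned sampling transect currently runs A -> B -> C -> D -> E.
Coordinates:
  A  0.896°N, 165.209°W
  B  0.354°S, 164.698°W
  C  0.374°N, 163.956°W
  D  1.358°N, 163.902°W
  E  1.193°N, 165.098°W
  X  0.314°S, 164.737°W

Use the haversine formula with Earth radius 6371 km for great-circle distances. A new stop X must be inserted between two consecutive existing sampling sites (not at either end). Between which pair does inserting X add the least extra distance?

Added distance for inserting X between each consecutive pair:
A–B: 0.5 km
B–C: 6.4 km
C–D: 214.0 km
D–E: 245.9 km
Smallest added distance is 0.5 km, inserting between A and B.

between A and B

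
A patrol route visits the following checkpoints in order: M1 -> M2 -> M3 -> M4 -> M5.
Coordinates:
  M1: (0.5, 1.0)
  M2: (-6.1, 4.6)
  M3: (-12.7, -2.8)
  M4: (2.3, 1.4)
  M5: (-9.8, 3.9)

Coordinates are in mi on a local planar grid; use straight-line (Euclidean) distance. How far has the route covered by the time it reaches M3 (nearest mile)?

17 mi

Leg distances:
M1→M2: 7.5 mi  (cumulative 7.5 mi)
M2→M3: 9.9 mi  (cumulative 17.4 mi)
Cumulative distance at M3 ≈ 17 mi.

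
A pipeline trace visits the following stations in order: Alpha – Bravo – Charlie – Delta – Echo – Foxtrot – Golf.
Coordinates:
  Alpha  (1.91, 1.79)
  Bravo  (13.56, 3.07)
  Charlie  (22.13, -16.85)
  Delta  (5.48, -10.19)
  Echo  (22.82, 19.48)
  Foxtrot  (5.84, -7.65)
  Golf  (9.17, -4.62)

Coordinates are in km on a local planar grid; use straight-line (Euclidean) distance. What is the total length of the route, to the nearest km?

122 km

Leg distances:
Alpha→Bravo: 11.7 km  (cumulative 11.7 km)
Bravo→Charlie: 21.7 km  (cumulative 33.4 km)
Charlie→Delta: 17.9 km  (cumulative 51.3 km)
Delta→Echo: 34.4 km  (cumulative 85.7 km)
Echo→Foxtrot: 32.0 km  (cumulative 117.7 km)
Foxtrot→Golf: 4.5 km  (cumulative 122.2 km)
Total route length ≈ 122 km.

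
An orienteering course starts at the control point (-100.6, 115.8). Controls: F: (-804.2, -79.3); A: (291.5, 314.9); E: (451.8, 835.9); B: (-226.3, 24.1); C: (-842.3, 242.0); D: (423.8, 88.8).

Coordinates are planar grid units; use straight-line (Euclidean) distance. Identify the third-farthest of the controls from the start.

F

Distances from the start ((-100.6, 115.8)):
E: 907.6
C: 752.4
F: 730.1
D: 525.1
A: 439.8
B: 155.6
The third-farthest is F at 730.1.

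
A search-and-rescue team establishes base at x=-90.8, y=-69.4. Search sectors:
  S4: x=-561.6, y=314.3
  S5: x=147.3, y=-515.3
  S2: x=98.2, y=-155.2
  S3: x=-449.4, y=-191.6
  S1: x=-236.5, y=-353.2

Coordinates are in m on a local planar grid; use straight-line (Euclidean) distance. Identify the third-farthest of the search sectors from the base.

Distances from the base (x=-90.8, y=-69.4):
S4: 607.4 m
S5: 505.5 m
S3: 378.8 m
S1: 319.0 m
S2: 207.6 m
The third-farthest is S3 at 378.8 m.

S3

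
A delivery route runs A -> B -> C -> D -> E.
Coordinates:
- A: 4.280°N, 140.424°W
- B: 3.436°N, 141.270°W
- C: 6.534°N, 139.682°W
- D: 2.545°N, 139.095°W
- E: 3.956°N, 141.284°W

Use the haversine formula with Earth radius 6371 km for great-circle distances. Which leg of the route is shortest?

A–B

Leg distances:
A→B: 132.7 km
B→C: 386.8 km
C→D: 448.3 km
D→E: 289.3 km
The shortest leg is A–B at 132.7 km.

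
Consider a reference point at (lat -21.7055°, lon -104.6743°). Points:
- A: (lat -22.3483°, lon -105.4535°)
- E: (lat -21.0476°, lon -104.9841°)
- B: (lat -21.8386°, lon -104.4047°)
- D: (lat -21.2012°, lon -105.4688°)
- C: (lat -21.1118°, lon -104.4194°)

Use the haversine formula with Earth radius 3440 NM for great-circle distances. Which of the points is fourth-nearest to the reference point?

Distances from the reference point ((lat -21.7055°, lon -104.6743°)):
B: 17.0 NM
C: 38.4 NM
E: 43.1 NM
D: 53.7 NM
A: 58.1 NM
The fourth-nearest is D at 53.7 NM.

D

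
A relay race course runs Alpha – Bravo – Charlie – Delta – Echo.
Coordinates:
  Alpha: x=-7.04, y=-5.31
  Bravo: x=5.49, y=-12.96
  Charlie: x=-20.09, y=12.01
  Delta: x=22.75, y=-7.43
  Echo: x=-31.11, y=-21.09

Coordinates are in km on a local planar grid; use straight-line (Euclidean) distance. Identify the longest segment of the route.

Delta–Echo

Leg distances:
Alpha→Bravo: 14.7 km
Bravo→Charlie: 35.7 km
Charlie→Delta: 47.0 km
Delta→Echo: 55.6 km
The longest leg is Delta–Echo at 55.6 km.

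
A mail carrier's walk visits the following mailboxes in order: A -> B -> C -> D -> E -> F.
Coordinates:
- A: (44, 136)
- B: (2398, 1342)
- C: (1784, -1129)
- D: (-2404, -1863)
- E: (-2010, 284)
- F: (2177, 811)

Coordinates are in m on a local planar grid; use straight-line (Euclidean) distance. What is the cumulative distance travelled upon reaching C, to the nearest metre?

5191 m

Leg distances:
A→B: 2644.9 m  (cumulative 2644.9 m)
B→C: 2546.1 m  (cumulative 5191.1 m)
Cumulative distance at C ≈ 5191 m.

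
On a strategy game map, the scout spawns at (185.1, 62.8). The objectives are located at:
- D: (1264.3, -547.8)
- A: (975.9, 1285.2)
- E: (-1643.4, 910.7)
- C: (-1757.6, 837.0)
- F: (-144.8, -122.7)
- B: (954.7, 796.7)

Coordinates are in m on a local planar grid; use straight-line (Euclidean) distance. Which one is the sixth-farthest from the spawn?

Distances from the spawn ((185.1, 62.8)):
C: 2091.3 m
E: 2015.5 m
A: 1455.9 m
D: 1240.0 m
B: 1063.4 m
F: 378.5 m
The sixth-farthest is F at 378.5 m.

F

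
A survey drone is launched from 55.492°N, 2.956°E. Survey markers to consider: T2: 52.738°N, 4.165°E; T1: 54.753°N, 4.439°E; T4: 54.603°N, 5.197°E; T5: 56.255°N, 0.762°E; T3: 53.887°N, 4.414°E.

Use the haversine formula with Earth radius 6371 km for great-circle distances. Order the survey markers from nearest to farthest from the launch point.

T1, T5, T4, T3, T2

Distances from the launch point:
T1 54.753°N, 4.439°E: 125.1 km
T5 56.255°N, 0.762°E: 161.0 km
T4 54.603°N, 5.197°E: 173.6 km
T3 53.887°N, 4.414°E: 201.6 km
T2 52.738°N, 4.165°E: 316.2 km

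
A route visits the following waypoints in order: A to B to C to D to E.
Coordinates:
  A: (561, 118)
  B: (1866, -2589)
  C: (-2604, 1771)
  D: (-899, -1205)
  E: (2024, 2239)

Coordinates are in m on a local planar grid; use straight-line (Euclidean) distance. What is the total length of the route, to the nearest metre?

Leg distances:
A→B: 3005.1 m  (cumulative 3005.1 m)
B→C: 6244.2 m  (cumulative 9249.4 m)
C→D: 3429.8 m  (cumulative 12679.2 m)
D→E: 4517.2 m  (cumulative 17196.4 m)
Total route length ≈ 17196 m.

17196 m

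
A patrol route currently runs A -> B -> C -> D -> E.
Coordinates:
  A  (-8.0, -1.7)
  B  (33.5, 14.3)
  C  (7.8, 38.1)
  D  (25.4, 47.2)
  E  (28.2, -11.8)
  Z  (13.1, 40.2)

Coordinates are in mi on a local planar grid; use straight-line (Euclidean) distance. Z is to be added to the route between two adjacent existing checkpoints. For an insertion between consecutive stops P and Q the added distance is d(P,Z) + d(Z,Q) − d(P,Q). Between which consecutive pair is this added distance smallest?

Added distance for inserting Z between each consecutive pair:
A–B: 35.4 mi
B–C: 3.6 mi
C–D: 0.0 mi
D–E: 9.2 mi
Smallest added distance is 0.0 mi, inserting between C and D.

between C and D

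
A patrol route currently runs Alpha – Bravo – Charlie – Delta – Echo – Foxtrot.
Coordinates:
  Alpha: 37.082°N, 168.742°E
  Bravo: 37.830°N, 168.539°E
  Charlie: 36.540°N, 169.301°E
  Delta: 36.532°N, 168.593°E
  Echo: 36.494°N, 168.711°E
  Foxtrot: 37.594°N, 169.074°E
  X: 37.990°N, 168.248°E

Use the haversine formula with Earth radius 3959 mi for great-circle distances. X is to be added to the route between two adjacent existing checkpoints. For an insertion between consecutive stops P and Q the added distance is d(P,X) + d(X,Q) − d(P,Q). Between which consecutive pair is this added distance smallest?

Added distance for inserting X between each consecutive pair:
Alpha–Bravo: 34.8 mi
Bravo–Charlie: 36.5 mi
Charlie–Delta: 178.9 mi
Delta–Echo: 201.9 mi
Echo–Foxtrot: 80.6 mi
Smallest added distance is 34.8 mi, inserting between Alpha and Bravo.

between Alpha and Bravo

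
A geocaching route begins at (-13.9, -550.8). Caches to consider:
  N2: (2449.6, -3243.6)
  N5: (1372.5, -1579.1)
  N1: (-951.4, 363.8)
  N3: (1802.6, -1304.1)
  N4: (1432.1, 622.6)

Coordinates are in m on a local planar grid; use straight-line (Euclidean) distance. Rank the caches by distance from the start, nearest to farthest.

Computing each straight-line distance from (-13.9, -550.8):
N1 (-951.4, 363.8): 1309.7 m
N5 (1372.5, -1579.1): 1726.1 m
N4 (1432.1, 622.6): 1862.2 m
N3 (1802.6, -1304.1): 1966.5 m
N2 (2449.6, -3243.6): 3649.7 m

N1, N5, N4, N3, N2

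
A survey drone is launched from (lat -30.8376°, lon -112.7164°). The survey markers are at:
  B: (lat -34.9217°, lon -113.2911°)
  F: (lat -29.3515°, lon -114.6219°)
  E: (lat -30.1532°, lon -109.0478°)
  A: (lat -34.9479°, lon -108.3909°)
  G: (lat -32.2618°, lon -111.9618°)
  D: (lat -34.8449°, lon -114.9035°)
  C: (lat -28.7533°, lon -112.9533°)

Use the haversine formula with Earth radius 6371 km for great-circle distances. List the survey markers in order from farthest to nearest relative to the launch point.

A, D, B, E, F, C, G

Distances from the launch point:
A (lat -34.9479°, lon -108.3909°): 609.8 km
D (lat -34.8449°, lon -114.9035°): 490.2 km
B (lat -34.9217°, lon -113.2911°): 457.3 km
E (lat -30.1532°, lon -109.0478°): 359.6 km
F (lat -29.3515°, lon -114.6219°): 246.8 km
C (lat -28.7533°, lon -112.9533°): 232.9 km
G (lat -32.2618°, lon -111.9618°): 173.8 km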